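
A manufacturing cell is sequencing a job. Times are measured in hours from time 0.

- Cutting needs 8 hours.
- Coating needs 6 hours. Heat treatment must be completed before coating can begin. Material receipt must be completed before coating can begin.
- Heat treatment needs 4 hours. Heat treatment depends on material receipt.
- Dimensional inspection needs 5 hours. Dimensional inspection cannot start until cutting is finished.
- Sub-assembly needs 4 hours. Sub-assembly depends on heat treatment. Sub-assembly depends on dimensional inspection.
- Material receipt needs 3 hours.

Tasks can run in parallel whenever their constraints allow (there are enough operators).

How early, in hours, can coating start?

Nothing blocks material receipt, so it runs from hour 0 to hour 3.
Heat treatment cannot begin until material receipt (finishes hour 3). It runs from hour 3 to 3 + 4 = hour 7.
Coating waits on heat treatment (finishes hour 7); material receipt (finishes hour 3). The latest of these is hour 7, which is the earliest coating can start.

7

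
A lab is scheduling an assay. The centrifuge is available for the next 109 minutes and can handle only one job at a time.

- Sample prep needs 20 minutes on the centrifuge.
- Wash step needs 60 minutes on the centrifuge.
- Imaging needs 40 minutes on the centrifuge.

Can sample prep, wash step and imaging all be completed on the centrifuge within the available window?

Running back to back, the jobs need 20 + 60 + 40 = 120 minutes on the centrifuge.
Since 120 > 109, they cannot all fit.

No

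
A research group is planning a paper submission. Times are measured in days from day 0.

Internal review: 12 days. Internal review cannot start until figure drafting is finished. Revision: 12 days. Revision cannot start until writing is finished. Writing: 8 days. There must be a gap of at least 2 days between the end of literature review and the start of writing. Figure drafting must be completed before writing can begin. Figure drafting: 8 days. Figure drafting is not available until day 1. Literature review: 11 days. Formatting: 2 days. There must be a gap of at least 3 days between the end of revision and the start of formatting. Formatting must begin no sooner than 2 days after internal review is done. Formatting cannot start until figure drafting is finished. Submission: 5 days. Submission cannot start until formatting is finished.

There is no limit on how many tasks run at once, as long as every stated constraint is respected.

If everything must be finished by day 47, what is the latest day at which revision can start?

25

To finish by day 47, submission (duration 5) must start no later than day 42.
Formatting has to be done before submission (must start by day 42). That means finishing by day 42, i.e. starting by 42 − 2 = day 40.
Revision feeds into formatting (must start by day 40, minus 3-day gap → day 37); so revision must finish by day 37 and therefore start by day 25.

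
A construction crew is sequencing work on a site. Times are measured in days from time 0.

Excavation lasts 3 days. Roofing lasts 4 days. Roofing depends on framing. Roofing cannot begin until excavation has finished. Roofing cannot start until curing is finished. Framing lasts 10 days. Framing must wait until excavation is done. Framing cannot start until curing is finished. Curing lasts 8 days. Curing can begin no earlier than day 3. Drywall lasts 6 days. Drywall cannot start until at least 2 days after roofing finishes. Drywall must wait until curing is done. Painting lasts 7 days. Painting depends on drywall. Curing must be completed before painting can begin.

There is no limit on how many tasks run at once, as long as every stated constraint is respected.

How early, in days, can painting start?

33

Curing waits on its own release at day 3, so it starts at day 3 and finishes at 3 + 8 = day 11.
Nothing blocks excavation, so it runs from day 0 to day 3.
Framing cannot start until excavation (finishes day 3); curing (finishes day 11). The controlling bound is day 11, so framing finishes at 11 + 10 = day 21.
Roofing cannot start until framing (finishes day 21); excavation (finishes day 3); curing (finishes day 11). The controlling bound is day 21, so roofing finishes at 21 + 4 = day 25.
Drywall cannot start until roofing (finishes day 25, plus 2-day gap → day 27); curing (finishes day 11). The controlling bound is day 27, so drywall finishes at 27 + 6 = day 33.
Painting waits on drywall (finishes day 33); curing (finishes day 11). The latest of these is day 33, which is the earliest painting can start.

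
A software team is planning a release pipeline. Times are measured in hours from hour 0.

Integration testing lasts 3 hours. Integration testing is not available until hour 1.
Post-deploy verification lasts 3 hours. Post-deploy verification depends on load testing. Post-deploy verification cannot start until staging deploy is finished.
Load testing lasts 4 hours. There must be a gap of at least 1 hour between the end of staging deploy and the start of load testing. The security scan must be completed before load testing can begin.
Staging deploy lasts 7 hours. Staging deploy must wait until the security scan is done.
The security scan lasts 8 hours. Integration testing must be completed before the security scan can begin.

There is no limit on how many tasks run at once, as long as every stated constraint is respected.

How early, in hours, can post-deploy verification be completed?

27

Integration testing cannot begin until its own release at hour 1. It runs from hour 1 to 1 + 3 = hour 4.
After integration testing (finishes hour 4), the security scan can start at hour 4 and finishes at hour 12.
Staging deploy waits on the security scan (finishes hour 12), so it starts at hour 12 and finishes at 12 + 7 = hour 19.
Load testing needs all of staging deploy (finishes hour 19, plus 1-hour gap → hour 20); the security scan (finishes hour 12). That puts its earliest start at hour 20; it finishes at 20 + 4 = hour 24.
Post-deploy verification has to wait for load testing (finishes hour 24); staging deploy (finishes hour 19). The latest of these is hour 24, so post-deploy verification runs hour 24 to 24 + 3 = hour 27.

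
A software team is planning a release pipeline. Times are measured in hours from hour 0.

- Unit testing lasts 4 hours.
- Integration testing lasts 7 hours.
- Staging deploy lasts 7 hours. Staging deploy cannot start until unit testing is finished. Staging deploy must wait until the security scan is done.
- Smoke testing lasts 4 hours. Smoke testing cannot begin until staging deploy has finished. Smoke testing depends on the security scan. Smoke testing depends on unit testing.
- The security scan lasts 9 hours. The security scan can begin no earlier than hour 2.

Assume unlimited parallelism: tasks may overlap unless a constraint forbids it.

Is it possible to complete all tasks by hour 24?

Yes

After its own release at hour 2, the security scan can start at hour 2 and finishes at hour 11.
Nothing blocks integration testing, so it runs from hour 0 to hour 7.
Unit testing can start immediately at hour 0; it finishes at hour 4.
Staging deploy has to wait for unit testing (finishes hour 4); the security scan (finishes hour 11). The latest of these is hour 11, so staging deploy runs hour 11 to 11 + 7 = hour 18.
For smoke testing: staging deploy (finishes hour 18); the security scan (finishes hour 11); unit testing (finishes hour 4). Taking the maximum gives a start of hour 18, and it finishes at 18 + 4 = hour 22.
Every task is finished by hour 22, which is no later than the deadline of 24, so the schedule is feasible.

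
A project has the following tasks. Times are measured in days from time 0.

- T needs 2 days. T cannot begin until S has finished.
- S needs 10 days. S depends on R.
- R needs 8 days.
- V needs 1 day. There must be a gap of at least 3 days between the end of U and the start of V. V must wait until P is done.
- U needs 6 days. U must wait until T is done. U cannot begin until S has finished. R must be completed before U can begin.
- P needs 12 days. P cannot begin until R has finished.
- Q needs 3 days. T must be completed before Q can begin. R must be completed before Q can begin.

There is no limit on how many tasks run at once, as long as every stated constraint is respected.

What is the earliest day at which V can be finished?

30

Nothing blocks R, so it runs from day 0 to day 8.
S cannot begin until R (finishes day 8). It runs from day 8 to 8 + 10 = day 18.
After S (finishes day 18), T can start at day 18 and finishes at day 20.
U cannot start until T (finishes day 20); S (finishes day 18); R (finishes day 8). The controlling bound is day 20, so U finishes at 20 + 6 = day 26.
P cannot begin until R (finishes day 8). It runs from day 8 to 8 + 12 = day 20.
For V: U (finishes day 26, plus 3-day gap → day 29); P (finishes day 20). Taking the maximum gives a start of day 29, and it finishes at 29 + 1 = day 30.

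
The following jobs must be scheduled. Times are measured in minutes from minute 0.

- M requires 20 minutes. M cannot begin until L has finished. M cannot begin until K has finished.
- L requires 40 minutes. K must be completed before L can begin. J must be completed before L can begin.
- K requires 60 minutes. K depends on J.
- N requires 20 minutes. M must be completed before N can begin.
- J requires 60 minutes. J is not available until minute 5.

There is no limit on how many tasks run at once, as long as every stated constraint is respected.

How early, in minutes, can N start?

185

J cannot begin until its own release at minute 5. It runs from minute 5 to 5 + 60 = minute 65.
K waits on J (finishes minute 65), so it starts at minute 65 and finishes at 65 + 60 = minute 125.
L needs all of K (finishes minute 125); J (finishes minute 65). That puts its earliest start at minute 125; it finishes at 125 + 40 = minute 165.
M cannot start until L (finishes minute 165); K (finishes minute 125). The controlling bound is minute 165, so M finishes at 165 + 20 = minute 185.
N waits on M (finishes minute 185), so the earliest it can start is minute 185.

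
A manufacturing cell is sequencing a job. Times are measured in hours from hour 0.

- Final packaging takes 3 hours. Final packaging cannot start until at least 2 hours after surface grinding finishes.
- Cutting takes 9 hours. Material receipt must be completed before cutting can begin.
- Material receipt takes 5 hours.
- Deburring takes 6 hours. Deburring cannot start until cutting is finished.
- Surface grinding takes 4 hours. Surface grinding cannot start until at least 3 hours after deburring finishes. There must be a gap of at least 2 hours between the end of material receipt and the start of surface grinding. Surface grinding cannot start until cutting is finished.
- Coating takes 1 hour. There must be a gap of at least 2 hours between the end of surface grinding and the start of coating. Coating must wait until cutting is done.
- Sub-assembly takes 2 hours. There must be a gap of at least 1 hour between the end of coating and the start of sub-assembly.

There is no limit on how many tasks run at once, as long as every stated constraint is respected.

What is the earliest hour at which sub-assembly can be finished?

33

Material receipt can start immediately at hour 0; it finishes at hour 5.
Cutting waits on material receipt (finishes hour 5), so it starts at hour 5 and finishes at 5 + 9 = hour 14.
After cutting (finishes hour 14), deburring can start at hour 14 and finishes at hour 20.
Surface grinding has to wait for deburring (finishes hour 20, plus 3-hour gap → hour 23); material receipt (finishes hour 5, plus 2-hour gap → hour 7); cutting (finishes hour 14). The latest of these is hour 23, so surface grinding runs hour 23 to 23 + 4 = hour 27.
Coating cannot start until surface grinding (finishes hour 27, plus 2-hour gap → hour 29); cutting (finishes hour 14). The controlling bound is hour 29, so coating finishes at 29 + 1 = hour 30.
Sub-assembly cannot begin until coating (finishes hour 30, plus 1-hour gap → hour 31). It runs from hour 31 to 31 + 2 = hour 33.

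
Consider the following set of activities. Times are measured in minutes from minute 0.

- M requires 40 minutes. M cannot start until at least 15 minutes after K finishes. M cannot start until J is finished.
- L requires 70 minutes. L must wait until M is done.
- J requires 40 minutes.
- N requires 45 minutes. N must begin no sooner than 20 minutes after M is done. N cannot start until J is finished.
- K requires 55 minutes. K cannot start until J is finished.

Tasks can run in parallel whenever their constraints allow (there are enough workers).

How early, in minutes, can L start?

150

J has no prerequisites, so it starts at minute 0 and finishes at minute 40.
K cannot begin until J (finishes minute 40). It runs from minute 40 to 40 + 55 = minute 95.
M cannot start until K (finishes minute 95, plus 15-minute gap → minute 110); J (finishes minute 40). The controlling bound is minute 110, so M finishes at 110 + 40 = minute 150.
L waits on M (finishes minute 150), so the earliest it can start is minute 150.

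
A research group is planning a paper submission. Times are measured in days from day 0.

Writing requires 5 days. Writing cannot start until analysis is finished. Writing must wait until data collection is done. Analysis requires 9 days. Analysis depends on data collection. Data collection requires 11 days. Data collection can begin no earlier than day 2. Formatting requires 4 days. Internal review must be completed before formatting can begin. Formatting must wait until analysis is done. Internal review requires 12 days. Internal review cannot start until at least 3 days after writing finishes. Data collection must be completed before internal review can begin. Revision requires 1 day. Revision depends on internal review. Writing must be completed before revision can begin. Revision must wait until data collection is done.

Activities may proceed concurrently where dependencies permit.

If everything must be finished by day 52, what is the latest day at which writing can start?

Nothing follows revision; the deadline of day 52 is its only limit. It must start by 52 − 1 = day 51.
Formatting has no dependents, so it just needs to finish by day 52. Starting by 52 − 4 = day 48 achieves that.
Internal review has several dependents: revision (must start by day 51); formatting (must start by day 48). The earliest of those limits is day 48, so internal review must start by 48 − 12 = day 36.
For writing: internal review (must start by day 36, minus 3-day gap → day 33); revision (must start by day 51). The most restrictive is day 33; with a 5-day duration, writing must start by day 28.

28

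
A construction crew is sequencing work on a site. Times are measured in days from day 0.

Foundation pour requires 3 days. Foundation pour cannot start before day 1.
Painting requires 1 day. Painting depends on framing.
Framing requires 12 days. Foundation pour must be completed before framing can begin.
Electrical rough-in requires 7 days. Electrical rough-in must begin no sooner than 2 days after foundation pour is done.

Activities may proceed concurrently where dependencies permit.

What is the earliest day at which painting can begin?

Foundation pour cannot begin until its own release at day 1. It runs from day 1 to 1 + 3 = day 4.
Framing waits on foundation pour (finishes day 4), so it starts at day 4 and finishes at 4 + 12 = day 16.
Painting waits on framing (finishes day 16), so the earliest it can start is day 16.

16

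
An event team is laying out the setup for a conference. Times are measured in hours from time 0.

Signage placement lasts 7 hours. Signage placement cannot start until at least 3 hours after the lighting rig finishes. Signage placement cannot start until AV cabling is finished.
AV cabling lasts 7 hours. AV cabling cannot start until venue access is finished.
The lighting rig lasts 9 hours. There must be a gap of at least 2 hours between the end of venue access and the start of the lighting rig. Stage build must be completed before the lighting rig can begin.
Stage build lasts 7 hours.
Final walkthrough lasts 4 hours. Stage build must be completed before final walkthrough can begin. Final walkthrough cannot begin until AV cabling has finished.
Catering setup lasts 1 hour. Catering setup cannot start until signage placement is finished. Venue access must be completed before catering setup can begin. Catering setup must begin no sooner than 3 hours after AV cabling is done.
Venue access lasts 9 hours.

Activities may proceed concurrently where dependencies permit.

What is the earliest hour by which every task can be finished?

31

Nothing blocks stage build, so it runs from hour 0 to hour 7.
Nothing blocks venue access, so it runs from hour 0 to hour 9.
After venue access (finishes hour 9), AV cabling can start at hour 9 and finishes at hour 16.
Final walkthrough cannot start until stage build (finishes hour 7); AV cabling (finishes hour 16). The controlling bound is hour 16, so final walkthrough finishes at 16 + 4 = hour 20.
The lighting rig has to wait for venue access (finishes hour 9, plus 2-hour gap → hour 11); stage build (finishes hour 7). The latest of these is hour 11, so the lighting rig runs hour 11 to 11 + 9 = hour 20.
Signage placement cannot start until the lighting rig (finishes hour 20, plus 3-hour gap → hour 23); AV cabling (finishes hour 16). The controlling bound is hour 23, so signage placement finishes at 23 + 7 = hour 30.
Catering setup needs all of signage placement (finishes hour 30); venue access (finishes hour 9); AV cabling (finishes hour 16, plus 3-hour gap → hour 19). That puts its earliest start at hour 30; it finishes at 30 + 1 = hour 31.
All tasks are finished once the last one completes. Finish times: Venue access at 9, Stage build at 7, The lighting rig at 20, AV cabling at 16, Signage placement at 30, Catering setup at 31, Final walkthrough at 20. The latest is hour 31.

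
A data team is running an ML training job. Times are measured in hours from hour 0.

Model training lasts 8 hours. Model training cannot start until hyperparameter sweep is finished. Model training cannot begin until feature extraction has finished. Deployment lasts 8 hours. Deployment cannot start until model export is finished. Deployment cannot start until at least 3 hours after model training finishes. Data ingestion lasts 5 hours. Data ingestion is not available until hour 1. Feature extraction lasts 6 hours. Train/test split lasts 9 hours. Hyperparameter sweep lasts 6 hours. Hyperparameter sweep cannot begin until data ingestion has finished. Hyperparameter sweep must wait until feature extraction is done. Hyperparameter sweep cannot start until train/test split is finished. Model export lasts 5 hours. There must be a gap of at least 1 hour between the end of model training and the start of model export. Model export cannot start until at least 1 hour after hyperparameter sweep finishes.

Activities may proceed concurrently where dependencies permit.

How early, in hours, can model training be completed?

23

Train/test split has no prerequisites, so it starts at hour 0 and finishes at hour 9.
Nothing blocks feature extraction, so it runs from hour 0 to hour 6.
After its own release at hour 1, data ingestion can start at hour 1 and finishes at hour 6.
Hyperparameter sweep needs all of data ingestion (finishes hour 6); feature extraction (finishes hour 6); train/test split (finishes hour 9). That puts its earliest start at hour 9; it finishes at 9 + 6 = hour 15.
Model training cannot start until hyperparameter sweep (finishes hour 15); feature extraction (finishes hour 6). The controlling bound is hour 15, so model training finishes at 15 + 8 = hour 23.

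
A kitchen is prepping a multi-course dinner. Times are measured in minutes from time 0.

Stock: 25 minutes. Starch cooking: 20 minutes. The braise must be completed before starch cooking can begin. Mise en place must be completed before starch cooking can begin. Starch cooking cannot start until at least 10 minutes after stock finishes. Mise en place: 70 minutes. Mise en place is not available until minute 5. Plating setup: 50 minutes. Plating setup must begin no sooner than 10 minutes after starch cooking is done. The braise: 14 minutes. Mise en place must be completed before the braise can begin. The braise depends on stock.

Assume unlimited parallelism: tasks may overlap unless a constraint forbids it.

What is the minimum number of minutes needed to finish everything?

Nothing blocks stock, so it runs from minute 0 to minute 25.
After its own release at minute 5, mise en place can start at minute 5 and finishes at minute 75.
The braise cannot start until mise en place (finishes minute 75); stock (finishes minute 25). The controlling bound is minute 75, so the braise finishes at 75 + 14 = minute 89.
Starch cooking cannot start until the braise (finishes minute 89); mise en place (finishes minute 75); stock (finishes minute 25, plus 10-minute gap → minute 35). The controlling bound is minute 89, so starch cooking finishes at 89 + 20 = minute 109.
Plating setup cannot begin until starch cooking (finishes minute 109, plus 10-minute gap → minute 119). It runs from minute 119 to 119 + 50 = minute 169.
All tasks are finished once the last one completes. Finish times: Mise en place at 75, Stock at 25, The braise at 89, Starch cooking at 109, Plating setup at 169. The latest is minute 169.

169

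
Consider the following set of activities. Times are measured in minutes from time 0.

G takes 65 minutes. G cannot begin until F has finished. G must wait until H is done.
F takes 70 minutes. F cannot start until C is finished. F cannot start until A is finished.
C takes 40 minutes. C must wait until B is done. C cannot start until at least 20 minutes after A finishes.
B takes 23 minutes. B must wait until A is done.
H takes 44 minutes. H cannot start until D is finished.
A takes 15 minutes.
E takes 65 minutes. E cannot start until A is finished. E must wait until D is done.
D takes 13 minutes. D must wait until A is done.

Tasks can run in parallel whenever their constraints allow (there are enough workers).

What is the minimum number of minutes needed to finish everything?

A has no prerequisites, so it starts at minute 0 and finishes at minute 15.
D cannot begin until A (finishes minute 15). It runs from minute 15 to 15 + 13 = minute 28.
After D (finishes minute 28), H can start at minute 28 and finishes at minute 72.
E cannot start until A (finishes minute 15); D (finishes minute 28). The controlling bound is minute 28, so E finishes at 28 + 65 = minute 93.
B waits on A (finishes minute 15), so it starts at minute 15 and finishes at 15 + 23 = minute 38.
C needs all of B (finishes minute 38); A (finishes minute 15, plus 20-minute gap → minute 35). That puts its earliest start at minute 38; it finishes at 38 + 40 = minute 78.
F has to wait for C (finishes minute 78); A (finishes minute 15). The latest of these is minute 78, so F runs minute 78 to 78 + 70 = minute 148.
G cannot start until F (finishes minute 148); H (finishes minute 72). The controlling bound is minute 148, so G finishes at 148 + 65 = minute 213.
All tasks are finished once the last one completes. Finish times: A at 15, B at 38, C at 78, D at 28, E at 93, F at 148, G at 213, H at 72. The latest is minute 213.

213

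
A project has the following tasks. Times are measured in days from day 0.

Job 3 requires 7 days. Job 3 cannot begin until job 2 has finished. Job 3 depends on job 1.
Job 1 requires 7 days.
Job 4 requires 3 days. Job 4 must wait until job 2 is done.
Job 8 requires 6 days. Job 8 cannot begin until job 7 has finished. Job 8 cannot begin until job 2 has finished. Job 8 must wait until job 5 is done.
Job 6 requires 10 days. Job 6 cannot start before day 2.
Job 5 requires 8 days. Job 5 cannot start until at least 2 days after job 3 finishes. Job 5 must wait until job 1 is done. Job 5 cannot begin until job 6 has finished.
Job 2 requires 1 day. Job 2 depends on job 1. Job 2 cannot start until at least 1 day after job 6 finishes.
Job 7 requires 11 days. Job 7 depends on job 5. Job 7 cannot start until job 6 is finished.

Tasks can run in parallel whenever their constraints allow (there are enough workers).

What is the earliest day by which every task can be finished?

Job 6 cannot begin until its own release at day 2. It runs from day 2 to 2 + 10 = day 12.
Nothing blocks job 1, so it runs from day 0 to day 7.
Job 2 has to wait for job 1 (finishes day 7); job 6 (finishes day 12, plus 1-day gap → day 13). The latest of these is day 13, so job 2 runs day 13 to 13 + 1 = day 14.
Job 4 cannot begin until job 2 (finishes day 14). It runs from day 14 to 14 + 3 = day 17.
Job 3 has to wait for job 2 (finishes day 14); job 1 (finishes day 7). The latest of these is day 14, so job 3 runs day 14 to 14 + 7 = day 21.
For job 5: job 3 (finishes day 21, plus 2-day gap → day 23); job 1 (finishes day 7); job 6 (finishes day 12). Taking the maximum gives a start of day 23, and it finishes at 23 + 8 = day 31.
For job 7: job 5 (finishes day 31); job 6 (finishes day 12). Taking the maximum gives a start of day 31, and it finishes at 31 + 11 = day 42.
Job 8 needs all of job 7 (finishes day 42); job 2 (finishes day 14); job 5 (finishes day 31). That puts its earliest start at day 42; it finishes at 42 + 6 = day 48.
All tasks are finished once the last one completes. Finish times: Job 1 at 7, Job 2 at 14, Job 3 at 21, Job 4 at 17, Job 5 at 31, Job 6 at 12, Job 7 at 42, Job 8 at 48. The latest is day 48.

48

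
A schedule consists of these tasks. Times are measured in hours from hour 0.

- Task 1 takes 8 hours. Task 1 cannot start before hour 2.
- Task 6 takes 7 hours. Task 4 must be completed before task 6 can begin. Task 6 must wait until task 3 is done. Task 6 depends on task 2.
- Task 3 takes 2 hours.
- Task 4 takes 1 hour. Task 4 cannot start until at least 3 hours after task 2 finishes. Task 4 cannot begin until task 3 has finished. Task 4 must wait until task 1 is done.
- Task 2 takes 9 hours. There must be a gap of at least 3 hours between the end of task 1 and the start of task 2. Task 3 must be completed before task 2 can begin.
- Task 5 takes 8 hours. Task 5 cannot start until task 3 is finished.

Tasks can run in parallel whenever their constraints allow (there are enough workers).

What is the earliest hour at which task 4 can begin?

Task 3 has no prerequisites, so it starts at hour 0 and finishes at hour 2.
After its own release at hour 2, task 1 can start at hour 2 and finishes at hour 10.
Task 2 needs all of task 1 (finishes hour 10, plus 3-hour gap → hour 13); task 3 (finishes hour 2). That puts its earliest start at hour 13; it finishes at 13 + 9 = hour 22.
Task 4 waits on task 2 (finishes hour 22, plus 3-hour gap → hour 25); task 3 (finishes hour 2); task 1 (finishes hour 10). The latest of these is hour 25, which is the earliest task 4 can start.

25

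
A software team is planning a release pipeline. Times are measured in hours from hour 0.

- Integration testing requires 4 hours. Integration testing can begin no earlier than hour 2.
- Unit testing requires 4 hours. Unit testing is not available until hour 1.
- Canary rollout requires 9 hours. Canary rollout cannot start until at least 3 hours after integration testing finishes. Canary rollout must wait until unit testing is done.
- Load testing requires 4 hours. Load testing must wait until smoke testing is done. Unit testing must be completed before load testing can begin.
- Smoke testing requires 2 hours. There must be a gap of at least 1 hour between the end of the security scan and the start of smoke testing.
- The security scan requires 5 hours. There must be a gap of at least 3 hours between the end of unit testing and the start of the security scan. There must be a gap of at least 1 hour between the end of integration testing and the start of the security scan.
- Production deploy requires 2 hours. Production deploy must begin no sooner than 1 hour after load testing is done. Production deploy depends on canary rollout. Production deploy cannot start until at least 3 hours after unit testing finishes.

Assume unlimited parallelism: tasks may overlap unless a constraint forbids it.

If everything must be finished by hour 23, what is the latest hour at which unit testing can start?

1

Production deploy has no dependents, so it just needs to finish by hour 23. Starting by 23 − 2 = hour 21 achieves that.
Load testing feeds into production deploy (must start by hour 21, minus 1-hour gap → hour 20); so load testing must finish by hour 20 and therefore start by hour 16.
Smoke testing has to be done before load testing (must start by hour 16). That means finishing by hour 16, i.e. starting by 16 − 2 = hour 14.
The security scan must finish before smoke testing (must start by hour 14, minus 1-hour gap → hour 13). With a 5-hour duration, the security scan must start by 13 − 5 = hour 8.
Canary rollout has to be done before production deploy (must start by hour 21). That means finishing by hour 21, i.e. starting by 21 − 9 = hour 12.
Unit testing has several dependents: the security scan (must start by hour 8, minus 3-hour gap → hour 5); canary rollout (must start by hour 12); load testing (must start by hour 16); production deploy (must start by hour 21, minus 3-hour gap → hour 18). The earliest of those limits is hour 5, so unit testing must start by 5 − 4 = hour 1.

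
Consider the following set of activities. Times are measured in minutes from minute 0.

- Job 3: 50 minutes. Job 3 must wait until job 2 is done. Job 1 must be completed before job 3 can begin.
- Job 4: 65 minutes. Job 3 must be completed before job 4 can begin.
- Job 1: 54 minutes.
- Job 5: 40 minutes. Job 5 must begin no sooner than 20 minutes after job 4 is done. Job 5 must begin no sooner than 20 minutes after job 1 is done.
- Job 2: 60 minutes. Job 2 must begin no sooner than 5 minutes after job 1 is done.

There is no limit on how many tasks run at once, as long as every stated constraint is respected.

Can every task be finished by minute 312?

Yes

Nothing blocks job 1, so it runs from minute 0 to minute 54.
After job 1 (finishes minute 54, plus 5-minute gap → minute 59), job 2 can start at minute 59 and finishes at minute 119.
Job 3 needs all of job 2 (finishes minute 119); job 1 (finishes minute 54). That puts its earliest start at minute 119; it finishes at 119 + 50 = minute 169.
Job 4 waits on job 3 (finishes minute 169), so it starts at minute 169 and finishes at 169 + 65 = minute 234.
Job 5 cannot start until job 4 (finishes minute 234, plus 20-minute gap → minute 254); job 1 (finishes minute 54, plus 20-minute gap → minute 74). The controlling bound is minute 254, so job 5 finishes at 254 + 40 = minute 294.
Every task is finished by minute 294, which is no later than the deadline of 312, so the schedule is feasible.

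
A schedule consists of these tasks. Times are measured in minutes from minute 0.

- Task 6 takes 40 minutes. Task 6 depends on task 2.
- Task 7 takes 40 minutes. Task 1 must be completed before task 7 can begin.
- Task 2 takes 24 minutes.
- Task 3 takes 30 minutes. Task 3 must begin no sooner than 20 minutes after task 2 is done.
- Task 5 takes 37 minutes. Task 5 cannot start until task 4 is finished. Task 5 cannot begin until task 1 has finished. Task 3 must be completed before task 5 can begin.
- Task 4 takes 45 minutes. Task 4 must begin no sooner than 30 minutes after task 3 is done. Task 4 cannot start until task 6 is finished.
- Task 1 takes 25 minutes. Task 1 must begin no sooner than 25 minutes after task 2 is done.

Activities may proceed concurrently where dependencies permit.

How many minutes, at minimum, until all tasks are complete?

Task 2 can start immediately at minute 0; it finishes at minute 24.
After task 2 (finishes minute 24), task 6 can start at minute 24 and finishes at minute 64.
After task 2 (finishes minute 24, plus 20-minute gap → minute 44), task 3 can start at minute 44 and finishes at minute 74.
Task 4 has to wait for task 3 (finishes minute 74, plus 30-minute gap → minute 104); task 6 (finishes minute 64). The latest of these is minute 104, so task 4 runs minute 104 to 104 + 45 = minute 149.
After task 2 (finishes minute 24, plus 25-minute gap → minute 49), task 1 can start at minute 49 and finishes at minute 74.
After task 1 (finishes minute 74), task 7 can start at minute 74 and finishes at minute 114.
For task 5: task 4 (finishes minute 149); task 1 (finishes minute 74); task 3 (finishes minute 74). Taking the maximum gives a start of minute 149, and it finishes at 149 + 37 = minute 186.
All tasks are finished once the last one completes. Finish times: Task 1 at 74, Task 2 at 24, Task 3 at 74, Task 4 at 149, Task 5 at 186, Task 6 at 64, Task 7 at 114. The latest is minute 186.

186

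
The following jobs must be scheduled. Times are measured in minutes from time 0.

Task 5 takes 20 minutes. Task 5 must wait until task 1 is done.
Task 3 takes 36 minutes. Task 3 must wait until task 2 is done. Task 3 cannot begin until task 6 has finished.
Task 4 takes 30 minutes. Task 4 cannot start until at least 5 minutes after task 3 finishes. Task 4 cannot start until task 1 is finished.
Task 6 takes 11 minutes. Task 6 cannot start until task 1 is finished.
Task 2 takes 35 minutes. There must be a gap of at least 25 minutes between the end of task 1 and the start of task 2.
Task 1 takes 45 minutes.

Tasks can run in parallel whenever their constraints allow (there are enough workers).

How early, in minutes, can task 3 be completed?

141

Task 1 can start immediately at minute 0; it finishes at minute 45.
After task 1 (finishes minute 45), task 6 can start at minute 45 and finishes at minute 56.
Task 2 waits on task 1 (finishes minute 45, plus 25-minute gap → minute 70), so it starts at minute 70 and finishes at 70 + 35 = minute 105.
For task 3: task 2 (finishes minute 105); task 6 (finishes minute 56). Taking the maximum gives a start of minute 105, and it finishes at 105 + 36 = minute 141.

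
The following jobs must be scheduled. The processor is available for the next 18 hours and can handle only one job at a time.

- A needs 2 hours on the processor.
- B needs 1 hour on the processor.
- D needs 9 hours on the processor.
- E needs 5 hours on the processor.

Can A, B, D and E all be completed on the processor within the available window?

Running back to back, the jobs need 2 + 1 + 9 + 5 = 17 hours on the processor.
Since 17 ≤ 18, they fit within the window.

Yes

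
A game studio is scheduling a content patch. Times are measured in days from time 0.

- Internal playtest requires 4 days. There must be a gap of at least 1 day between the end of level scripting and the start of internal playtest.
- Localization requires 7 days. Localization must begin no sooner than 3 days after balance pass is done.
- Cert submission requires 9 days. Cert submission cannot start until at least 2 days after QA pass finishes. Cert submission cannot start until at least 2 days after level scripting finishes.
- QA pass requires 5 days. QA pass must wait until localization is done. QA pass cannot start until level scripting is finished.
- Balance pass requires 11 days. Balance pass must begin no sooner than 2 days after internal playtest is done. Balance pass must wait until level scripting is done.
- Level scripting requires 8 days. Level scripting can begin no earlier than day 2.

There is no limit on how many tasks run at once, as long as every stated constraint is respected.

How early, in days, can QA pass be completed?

Level scripting cannot begin until its own release at day 2. It runs from day 2 to 2 + 8 = day 10.
Internal playtest cannot begin until level scripting (finishes day 10, plus 1-day gap → day 11). It runs from day 11 to 11 + 4 = day 15.
Balance pass cannot start until internal playtest (finishes day 15, plus 2-day gap → day 17); level scripting (finishes day 10). The controlling bound is day 17, so balance pass finishes at 17 + 11 = day 28.
After balance pass (finishes day 28, plus 3-day gap → day 31), localization can start at day 31 and finishes at day 38.
QA pass needs all of localization (finishes day 38); level scripting (finishes day 10). That puts its earliest start at day 38; it finishes at 38 + 5 = day 43.

43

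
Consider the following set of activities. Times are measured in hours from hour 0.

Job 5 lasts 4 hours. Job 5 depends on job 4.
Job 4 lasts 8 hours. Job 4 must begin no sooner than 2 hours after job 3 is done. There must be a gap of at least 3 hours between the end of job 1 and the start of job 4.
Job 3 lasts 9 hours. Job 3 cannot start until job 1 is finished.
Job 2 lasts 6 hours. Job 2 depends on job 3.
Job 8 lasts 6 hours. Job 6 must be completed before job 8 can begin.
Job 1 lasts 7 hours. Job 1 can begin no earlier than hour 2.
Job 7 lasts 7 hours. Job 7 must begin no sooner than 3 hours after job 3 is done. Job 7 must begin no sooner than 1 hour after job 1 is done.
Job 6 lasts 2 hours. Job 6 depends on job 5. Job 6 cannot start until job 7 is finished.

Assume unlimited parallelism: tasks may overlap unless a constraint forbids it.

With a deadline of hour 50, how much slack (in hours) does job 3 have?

10

Job 1 waits on its own release at hour 2, so it starts at hour 2 and finishes at 2 + 7 = hour 9.
After job 1 (finishes hour 9), job 3 can start at hour 9 and finishes at hour 18.

Working backward from the deadline:
Job 2 must finish by hour 50; it takes 6 hours, so it must start by 50 − 6 = hour 44.
Nothing follows job 8; the deadline of hour 50 is its only limit. It must start by 50 − 6 = hour 44.
Job 6 must finish before job 8 (must start by hour 44). With a 2-hour duration, job 6 must start by 44 − 2 = hour 42.
Job 5 has to be done before job 6 (must start by hour 42). That means finishing by hour 42, i.e. starting by 42 − 4 = hour 38.
Job 4 must finish before job 5 (must start by hour 38). With an 8-hour duration, job 4 must start by 38 − 8 = hour 30.
Job 7 must finish before job 6 (must start by hour 42). With a 7-hour duration, job 7 must start by 42 − 7 = hour 35.
For job 3: job 2 (must start by hour 44); job 4 (must start by hour 30, minus 2-hour gap → hour 28); job 7 (must start by hour 35, minus 3-hour gap → hour 32). The most restrictive is hour 28; with a 9-hour duration, job 3 must start by hour 19.
So job 3 can start as early as hour 9 and as late as hour 19, giving 19 − 9 = 10 hours of slack.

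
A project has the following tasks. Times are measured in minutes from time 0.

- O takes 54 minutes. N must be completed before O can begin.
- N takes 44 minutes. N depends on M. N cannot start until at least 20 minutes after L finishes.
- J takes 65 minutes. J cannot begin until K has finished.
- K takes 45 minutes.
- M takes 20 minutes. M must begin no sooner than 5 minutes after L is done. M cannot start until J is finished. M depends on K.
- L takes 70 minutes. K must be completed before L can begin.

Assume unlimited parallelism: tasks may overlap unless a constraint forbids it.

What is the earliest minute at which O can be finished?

K can start immediately at minute 0; it finishes at minute 45.
L waits on K (finishes minute 45), so it starts at minute 45 and finishes at 45 + 70 = minute 115.
J waits on K (finishes minute 45), so it starts at minute 45 and finishes at 45 + 65 = minute 110.
M needs all of L (finishes minute 115, plus 5-minute gap → minute 120); J (finishes minute 110); K (finishes minute 45). That puts its earliest start at minute 120; it finishes at 120 + 20 = minute 140.
N needs all of M (finishes minute 140); L (finishes minute 115, plus 20-minute gap → minute 135). That puts its earliest start at minute 140; it finishes at 140 + 44 = minute 184.
O waits on N (finishes minute 184), so it starts at minute 184 and finishes at 184 + 54 = minute 238.

238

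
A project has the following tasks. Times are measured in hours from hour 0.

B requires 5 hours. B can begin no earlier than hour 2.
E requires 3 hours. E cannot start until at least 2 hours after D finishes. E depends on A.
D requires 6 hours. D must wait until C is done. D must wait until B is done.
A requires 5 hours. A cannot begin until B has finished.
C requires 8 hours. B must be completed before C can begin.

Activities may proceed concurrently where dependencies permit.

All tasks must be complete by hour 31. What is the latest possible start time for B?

Nothing follows E; the deadline of hour 31 is its only limit. It must start by 31 − 3 = hour 28.
A has to be done before E (must start by hour 28). That means finishing by hour 28, i.e. starting by 28 − 5 = hour 23.
D has to be done before E (must start by hour 28, minus 2-hour gap → hour 26). That means finishing by hour 26, i.e. starting by 26 − 6 = hour 20.
Since D (must start by hour 20) depends on it, C must finish by hour 20. Backing off its 8-hour duration gives a latest start of hour 12.
B must finish in time for A (must start by hour 23); C (must start by hour 12); D (must start by hour 20). The tightest is hour 12, so B must start by 12 − 5 = hour 7.

7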